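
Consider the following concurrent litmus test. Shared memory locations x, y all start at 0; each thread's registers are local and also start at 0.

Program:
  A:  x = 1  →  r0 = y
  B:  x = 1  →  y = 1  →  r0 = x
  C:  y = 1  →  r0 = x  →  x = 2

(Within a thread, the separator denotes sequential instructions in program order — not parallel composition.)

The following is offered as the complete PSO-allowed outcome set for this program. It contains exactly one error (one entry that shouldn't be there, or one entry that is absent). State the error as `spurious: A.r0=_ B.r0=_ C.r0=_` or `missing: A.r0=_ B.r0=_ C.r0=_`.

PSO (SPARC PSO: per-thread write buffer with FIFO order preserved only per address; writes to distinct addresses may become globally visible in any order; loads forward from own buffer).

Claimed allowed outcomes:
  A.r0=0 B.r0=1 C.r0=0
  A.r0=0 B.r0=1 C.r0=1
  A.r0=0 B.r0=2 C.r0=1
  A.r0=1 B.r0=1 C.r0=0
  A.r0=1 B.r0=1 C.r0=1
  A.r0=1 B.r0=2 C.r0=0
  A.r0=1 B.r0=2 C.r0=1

missing: A.r0=0 B.r0=2 C.r0=0

outcome vector order: (A.r0,B.r0,C.r0)
PSO (8): <0 1 0>; <0 1 1>; <0 2 0>; <0 2 1>; <1 1 0>; <1 1 1>; <1 2 0>; <1 2 1>
PSO∖claimed = {<0 2 0>}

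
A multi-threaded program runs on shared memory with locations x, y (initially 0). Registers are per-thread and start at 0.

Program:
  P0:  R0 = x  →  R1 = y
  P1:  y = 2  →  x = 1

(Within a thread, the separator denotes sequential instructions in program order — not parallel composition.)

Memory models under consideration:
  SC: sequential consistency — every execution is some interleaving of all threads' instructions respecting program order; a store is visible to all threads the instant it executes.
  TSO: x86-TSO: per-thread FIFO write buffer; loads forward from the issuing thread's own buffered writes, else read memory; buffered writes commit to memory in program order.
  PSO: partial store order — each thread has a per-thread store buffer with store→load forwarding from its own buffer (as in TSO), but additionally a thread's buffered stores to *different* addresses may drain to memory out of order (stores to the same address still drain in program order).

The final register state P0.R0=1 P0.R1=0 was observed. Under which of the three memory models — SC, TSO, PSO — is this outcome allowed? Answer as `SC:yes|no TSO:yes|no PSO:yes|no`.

SC:no TSO:no PSO:yes

outcome vector order: (P0.R0,P0.R1)
under SC → 0/0; 0/2; 1/2
under TSO → 0/0; 0/2; 1/2
under PSO → 0/0; 0/2; 1/0; 1/2
target 1/0 ∈ {PSO}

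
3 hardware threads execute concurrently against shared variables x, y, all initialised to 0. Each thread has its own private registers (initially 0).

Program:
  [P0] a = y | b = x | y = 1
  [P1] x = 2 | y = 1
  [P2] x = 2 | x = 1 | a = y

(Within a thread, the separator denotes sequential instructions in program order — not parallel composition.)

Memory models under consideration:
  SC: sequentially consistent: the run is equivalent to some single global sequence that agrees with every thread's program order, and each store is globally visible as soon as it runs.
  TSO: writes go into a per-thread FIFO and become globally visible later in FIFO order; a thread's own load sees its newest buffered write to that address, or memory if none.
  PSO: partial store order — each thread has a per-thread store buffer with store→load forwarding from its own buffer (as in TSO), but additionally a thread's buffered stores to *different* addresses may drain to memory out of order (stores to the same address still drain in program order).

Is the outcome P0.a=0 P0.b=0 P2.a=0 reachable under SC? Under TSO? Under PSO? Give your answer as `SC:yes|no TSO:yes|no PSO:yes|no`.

SC:yes TSO:yes PSO:yes

outcome vector order: (P0.a,P0.b,P2.a)
SC: 10 outcomes — {<0 0 0>; <0 0 1>; <0 1 0>; <0 1 1>; <0 2 0>; <0 2 1>; <1 1 0>; <1 1 1>; <1 2 0>; <1 2 1>}
TSO: 10 outcomes — {<0 0 0>; <0 0 1>; <0 1 0>; <0 1 1>; <0 2 0>; <0 2 1>; <1 1 0>; <1 1 1>; <1 2 0>; <1 2 1>}
PSO: 12 outcomes — {<0 0 0>; <0 0 1>; <0 1 0>; <0 1 1>; <0 2 0>; <0 2 1>; <1 0 0>; <1 0 1>; <1 1 0>; <1 1 1>; <1 2 0>; <1 2 1>}
target <0 0 0> ∈ {SC,TSO,PSO}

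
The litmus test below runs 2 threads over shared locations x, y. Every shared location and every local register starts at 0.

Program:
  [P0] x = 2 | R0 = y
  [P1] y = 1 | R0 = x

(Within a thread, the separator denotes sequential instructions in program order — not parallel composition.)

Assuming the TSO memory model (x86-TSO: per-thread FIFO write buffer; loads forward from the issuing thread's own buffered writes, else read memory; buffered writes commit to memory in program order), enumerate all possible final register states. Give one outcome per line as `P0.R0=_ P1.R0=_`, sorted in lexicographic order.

outcome vector order: (P0.R0,P1.R0)
|TSO outcomes| = 4

P0.R0=0 P1.R0=0
P0.R0=0 P1.R0=2
P0.R0=1 P1.R0=0
P0.R0=1 P1.R0=2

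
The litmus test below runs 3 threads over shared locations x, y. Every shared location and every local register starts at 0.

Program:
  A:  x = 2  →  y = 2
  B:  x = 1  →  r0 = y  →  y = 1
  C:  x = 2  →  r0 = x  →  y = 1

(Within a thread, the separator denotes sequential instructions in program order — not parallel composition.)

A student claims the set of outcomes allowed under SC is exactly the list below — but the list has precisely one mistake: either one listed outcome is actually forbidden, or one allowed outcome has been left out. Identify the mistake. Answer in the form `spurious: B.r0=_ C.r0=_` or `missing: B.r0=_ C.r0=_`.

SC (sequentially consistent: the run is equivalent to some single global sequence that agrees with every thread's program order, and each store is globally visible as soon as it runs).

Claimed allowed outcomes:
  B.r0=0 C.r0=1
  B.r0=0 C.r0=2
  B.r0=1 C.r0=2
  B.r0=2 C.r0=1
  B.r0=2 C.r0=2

missing: B.r0=1 C.r0=1

outcome vector order: (B.r0,C.r0)
[SC] allowed = {<0 1>, <0 2>, <1 1>, <1 2>, <2 1>, <2 2>}
SC∖claimed = {<1 1>}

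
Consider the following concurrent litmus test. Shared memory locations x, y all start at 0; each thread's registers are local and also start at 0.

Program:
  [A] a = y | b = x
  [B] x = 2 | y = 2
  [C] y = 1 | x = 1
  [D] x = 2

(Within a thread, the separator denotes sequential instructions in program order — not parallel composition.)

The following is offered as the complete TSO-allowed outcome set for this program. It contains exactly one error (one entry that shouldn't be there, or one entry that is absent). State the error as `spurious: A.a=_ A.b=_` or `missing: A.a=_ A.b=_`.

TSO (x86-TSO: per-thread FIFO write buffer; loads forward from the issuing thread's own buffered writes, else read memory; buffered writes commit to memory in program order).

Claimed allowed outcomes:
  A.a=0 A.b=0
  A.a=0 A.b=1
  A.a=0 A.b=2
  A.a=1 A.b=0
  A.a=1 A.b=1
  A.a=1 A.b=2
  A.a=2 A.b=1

outcome vector order: (A.a,A.b)
under TSO → 0/0; 0/1; 0/2; 1/0; 1/1; 1/2; 2/1; 2/2
TSO∖claimed = {2/2}

missing: A.a=2 A.b=2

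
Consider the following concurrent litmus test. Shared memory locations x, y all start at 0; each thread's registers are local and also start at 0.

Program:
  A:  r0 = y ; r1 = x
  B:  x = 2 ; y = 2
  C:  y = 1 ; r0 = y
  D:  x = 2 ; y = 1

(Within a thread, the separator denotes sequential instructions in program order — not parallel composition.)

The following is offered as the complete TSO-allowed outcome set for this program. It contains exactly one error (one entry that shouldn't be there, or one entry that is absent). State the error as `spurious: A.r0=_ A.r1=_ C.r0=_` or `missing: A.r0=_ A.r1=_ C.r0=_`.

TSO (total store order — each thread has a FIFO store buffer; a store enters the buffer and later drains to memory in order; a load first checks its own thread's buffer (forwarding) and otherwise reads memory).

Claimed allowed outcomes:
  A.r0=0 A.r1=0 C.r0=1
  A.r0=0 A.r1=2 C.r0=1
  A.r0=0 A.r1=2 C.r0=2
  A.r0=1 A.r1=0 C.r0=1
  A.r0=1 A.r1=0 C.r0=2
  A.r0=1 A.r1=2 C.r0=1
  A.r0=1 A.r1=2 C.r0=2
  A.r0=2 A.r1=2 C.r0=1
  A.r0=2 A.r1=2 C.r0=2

missing: A.r0=0 A.r1=0 C.r0=2

outcome vector order: (A.r0,A.r1,C.r0)
TSO: 10 outcomes — {(0,0,1) (0,0,2) (0,2,1) (0,2,2) (1,0,1) (1,0,2) (1,2,1) (1,2,2) (2,2,1) (2,2,2)}
TSO∖claimed = {(0,0,2)}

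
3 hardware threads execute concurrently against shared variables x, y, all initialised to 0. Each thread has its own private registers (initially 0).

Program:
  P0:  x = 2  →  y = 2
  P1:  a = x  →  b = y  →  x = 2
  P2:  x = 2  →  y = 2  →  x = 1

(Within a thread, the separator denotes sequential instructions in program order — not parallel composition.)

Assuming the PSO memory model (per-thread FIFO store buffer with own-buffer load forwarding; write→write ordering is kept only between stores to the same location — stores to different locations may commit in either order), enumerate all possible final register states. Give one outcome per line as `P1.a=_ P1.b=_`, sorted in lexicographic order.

outcome vector order: (P1.a,P1.b)
|PSO outcomes| = 6

P1.a=0 P1.b=0
P1.a=0 P1.b=2
P1.a=1 P1.b=0
P1.a=1 P1.b=2
P1.a=2 P1.b=0
P1.a=2 P1.b=2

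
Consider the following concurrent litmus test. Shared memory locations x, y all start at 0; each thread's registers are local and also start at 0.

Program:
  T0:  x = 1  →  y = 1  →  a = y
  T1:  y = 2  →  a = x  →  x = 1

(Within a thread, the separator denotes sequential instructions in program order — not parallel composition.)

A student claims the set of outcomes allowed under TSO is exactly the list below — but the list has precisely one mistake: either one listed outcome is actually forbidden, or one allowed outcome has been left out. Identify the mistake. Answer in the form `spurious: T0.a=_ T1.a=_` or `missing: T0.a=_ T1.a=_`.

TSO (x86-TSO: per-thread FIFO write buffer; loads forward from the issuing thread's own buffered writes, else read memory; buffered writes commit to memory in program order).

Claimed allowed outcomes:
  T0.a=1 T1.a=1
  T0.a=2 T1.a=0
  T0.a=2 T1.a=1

missing: T0.a=1 T1.a=0

outcome vector order: (T0.a,T1.a)
TSO: 4 outcomes — {10; 11; 20; 21}
TSO∖claimed = {10}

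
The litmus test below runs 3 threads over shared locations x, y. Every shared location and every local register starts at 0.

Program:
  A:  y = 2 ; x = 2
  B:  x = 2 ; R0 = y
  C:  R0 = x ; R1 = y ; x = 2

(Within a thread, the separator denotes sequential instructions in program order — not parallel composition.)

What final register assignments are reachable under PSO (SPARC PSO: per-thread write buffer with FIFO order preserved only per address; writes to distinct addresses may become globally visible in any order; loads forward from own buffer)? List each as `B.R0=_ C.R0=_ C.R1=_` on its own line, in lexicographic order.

B.R0=0 C.R0=0 C.R1=0
B.R0=0 C.R0=0 C.R1=2
B.R0=0 C.R0=2 C.R1=0
B.R0=0 C.R0=2 C.R1=2
B.R0=2 C.R0=0 C.R1=0
B.R0=2 C.R0=0 C.R1=2
B.R0=2 C.R0=2 C.R1=0
B.R0=2 C.R0=2 C.R1=2

outcome vector order: (B.R0,C.R0,C.R1)
|PSO outcomes| = 8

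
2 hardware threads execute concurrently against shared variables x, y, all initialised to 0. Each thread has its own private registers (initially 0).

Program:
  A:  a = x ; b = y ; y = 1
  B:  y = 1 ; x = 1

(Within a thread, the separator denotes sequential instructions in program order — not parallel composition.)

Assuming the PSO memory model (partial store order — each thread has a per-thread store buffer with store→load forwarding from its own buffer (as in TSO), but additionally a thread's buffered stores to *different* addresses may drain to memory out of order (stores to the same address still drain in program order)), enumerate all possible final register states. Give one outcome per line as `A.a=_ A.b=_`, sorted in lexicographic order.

A.a=0 A.b=0
A.a=0 A.b=1
A.a=1 A.b=0
A.a=1 A.b=1

outcome vector order: (A.a,A.b)
|PSO outcomes| = 4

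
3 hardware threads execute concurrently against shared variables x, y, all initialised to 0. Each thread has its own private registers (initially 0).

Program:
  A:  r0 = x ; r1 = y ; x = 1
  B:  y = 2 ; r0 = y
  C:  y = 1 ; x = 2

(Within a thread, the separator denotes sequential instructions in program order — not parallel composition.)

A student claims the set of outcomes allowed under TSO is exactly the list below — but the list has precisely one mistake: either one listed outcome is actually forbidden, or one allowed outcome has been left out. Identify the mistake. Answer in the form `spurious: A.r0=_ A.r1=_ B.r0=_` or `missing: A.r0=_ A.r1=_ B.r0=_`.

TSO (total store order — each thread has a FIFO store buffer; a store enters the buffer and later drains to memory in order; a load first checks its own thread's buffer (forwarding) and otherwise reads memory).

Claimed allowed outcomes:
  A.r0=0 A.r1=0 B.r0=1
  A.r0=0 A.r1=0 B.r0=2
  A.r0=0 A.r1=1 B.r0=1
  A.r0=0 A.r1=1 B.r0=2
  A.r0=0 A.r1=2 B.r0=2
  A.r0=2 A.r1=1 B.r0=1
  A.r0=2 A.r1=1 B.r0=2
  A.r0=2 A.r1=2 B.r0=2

outcome vector order: (A.r0,A.r1,B.r0)
TSO (9): (0,0,1) (0,0,2) (0,1,1) (0,1,2) (0,2,1) (0,2,2) (2,1,1) (2,1,2) (2,2,2)
TSO∖claimed = {(0,2,1)}

missing: A.r0=0 A.r1=2 B.r0=1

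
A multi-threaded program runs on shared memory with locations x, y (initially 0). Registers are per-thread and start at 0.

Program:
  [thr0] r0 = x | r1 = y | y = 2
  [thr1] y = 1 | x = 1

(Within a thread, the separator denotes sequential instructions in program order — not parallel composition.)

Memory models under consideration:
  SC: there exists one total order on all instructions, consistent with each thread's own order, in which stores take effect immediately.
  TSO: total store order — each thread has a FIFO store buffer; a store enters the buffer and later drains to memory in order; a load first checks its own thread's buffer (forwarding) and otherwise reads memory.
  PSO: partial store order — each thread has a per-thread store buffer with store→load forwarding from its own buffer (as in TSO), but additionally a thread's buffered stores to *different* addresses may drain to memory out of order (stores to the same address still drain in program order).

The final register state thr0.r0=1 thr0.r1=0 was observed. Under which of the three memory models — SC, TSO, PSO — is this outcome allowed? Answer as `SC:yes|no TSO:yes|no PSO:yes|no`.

outcome vector order: (thr0.r0,thr0.r1)
SC: 3 outcomes — {(0,0); (0,1); (1,1)}
TSO: 3 outcomes — {(0,0); (0,1); (1,1)}
PSO: 4 outcomes — {(0,0); (0,1); (1,0); (1,1)}
target (1,0) ∈ {PSO}

SC:no TSO:no PSO:yes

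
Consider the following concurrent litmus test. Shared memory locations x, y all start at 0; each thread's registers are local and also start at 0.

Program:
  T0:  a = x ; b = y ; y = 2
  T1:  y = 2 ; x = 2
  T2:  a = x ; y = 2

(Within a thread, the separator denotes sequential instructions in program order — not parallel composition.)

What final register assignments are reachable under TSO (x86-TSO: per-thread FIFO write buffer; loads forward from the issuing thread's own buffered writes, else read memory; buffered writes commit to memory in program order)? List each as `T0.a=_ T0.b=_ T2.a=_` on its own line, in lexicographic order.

outcome vector order: (T0.a,T0.b,T2.a)
|TSO outcomes| = 6

T0.a=0 T0.b=0 T2.a=0
T0.a=0 T0.b=0 T2.a=2
T0.a=0 T0.b=2 T2.a=0
T0.a=0 T0.b=2 T2.a=2
T0.a=2 T0.b=2 T2.a=0
T0.a=2 T0.b=2 T2.a=2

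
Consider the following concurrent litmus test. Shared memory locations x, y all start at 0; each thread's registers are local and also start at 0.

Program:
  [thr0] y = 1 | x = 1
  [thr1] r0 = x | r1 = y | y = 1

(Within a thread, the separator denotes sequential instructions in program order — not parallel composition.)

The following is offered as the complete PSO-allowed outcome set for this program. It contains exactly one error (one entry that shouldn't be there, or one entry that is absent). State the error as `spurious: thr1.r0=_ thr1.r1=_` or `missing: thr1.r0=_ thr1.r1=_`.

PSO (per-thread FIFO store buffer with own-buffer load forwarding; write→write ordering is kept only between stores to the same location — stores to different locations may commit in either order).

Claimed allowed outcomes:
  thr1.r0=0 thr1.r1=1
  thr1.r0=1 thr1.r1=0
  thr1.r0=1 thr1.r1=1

outcome vector order: (thr1.r0,thr1.r1)
[PSO] allowed = {0/0, 0/1, 1/0, 1/1}
PSO∖claimed = {0/0}

missing: thr1.r0=0 thr1.r1=0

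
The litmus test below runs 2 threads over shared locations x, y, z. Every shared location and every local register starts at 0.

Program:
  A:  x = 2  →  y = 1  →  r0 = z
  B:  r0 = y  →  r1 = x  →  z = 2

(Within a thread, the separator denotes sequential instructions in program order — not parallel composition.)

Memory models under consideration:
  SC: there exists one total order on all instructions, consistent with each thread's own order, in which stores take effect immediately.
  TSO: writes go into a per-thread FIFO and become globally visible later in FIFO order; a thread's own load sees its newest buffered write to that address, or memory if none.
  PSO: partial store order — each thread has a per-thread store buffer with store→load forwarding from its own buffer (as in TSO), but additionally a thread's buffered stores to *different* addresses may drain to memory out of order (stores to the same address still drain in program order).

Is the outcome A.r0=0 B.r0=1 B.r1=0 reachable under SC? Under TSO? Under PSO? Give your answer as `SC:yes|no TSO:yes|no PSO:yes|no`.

SC:no TSO:no PSO:yes

outcome vector order: (A.r0,B.r0,B.r1)
SC (6): 000 002 012 200 202 212
TSO (6): 000 002 012 200 202 212
PSO (8): 000 002 010 012 200 202 210 212
target 010 ∈ {PSO}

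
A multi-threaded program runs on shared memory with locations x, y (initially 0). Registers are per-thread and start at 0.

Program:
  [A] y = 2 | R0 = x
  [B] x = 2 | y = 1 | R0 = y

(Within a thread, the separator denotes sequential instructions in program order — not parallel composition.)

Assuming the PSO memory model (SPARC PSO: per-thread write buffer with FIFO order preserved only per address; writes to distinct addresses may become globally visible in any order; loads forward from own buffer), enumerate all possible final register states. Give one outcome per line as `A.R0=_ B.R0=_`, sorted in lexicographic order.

outcome vector order: (A.R0,B.R0)
|PSO outcomes| = 4

A.R0=0 B.R0=1
A.R0=0 B.R0=2
A.R0=2 B.R0=1
A.R0=2 B.R0=2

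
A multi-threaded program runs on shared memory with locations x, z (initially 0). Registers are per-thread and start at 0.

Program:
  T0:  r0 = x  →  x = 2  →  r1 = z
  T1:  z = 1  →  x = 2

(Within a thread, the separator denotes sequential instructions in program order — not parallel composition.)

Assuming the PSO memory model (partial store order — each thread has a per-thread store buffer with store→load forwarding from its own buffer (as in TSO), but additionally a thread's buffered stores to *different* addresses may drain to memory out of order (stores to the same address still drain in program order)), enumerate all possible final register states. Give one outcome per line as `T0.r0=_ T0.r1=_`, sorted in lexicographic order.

T0.r0=0 T0.r1=0
T0.r0=0 T0.r1=1
T0.r0=2 T0.r1=0
T0.r0=2 T0.r1=1

outcome vector order: (T0.r0,T0.r1)
|PSO outcomes| = 4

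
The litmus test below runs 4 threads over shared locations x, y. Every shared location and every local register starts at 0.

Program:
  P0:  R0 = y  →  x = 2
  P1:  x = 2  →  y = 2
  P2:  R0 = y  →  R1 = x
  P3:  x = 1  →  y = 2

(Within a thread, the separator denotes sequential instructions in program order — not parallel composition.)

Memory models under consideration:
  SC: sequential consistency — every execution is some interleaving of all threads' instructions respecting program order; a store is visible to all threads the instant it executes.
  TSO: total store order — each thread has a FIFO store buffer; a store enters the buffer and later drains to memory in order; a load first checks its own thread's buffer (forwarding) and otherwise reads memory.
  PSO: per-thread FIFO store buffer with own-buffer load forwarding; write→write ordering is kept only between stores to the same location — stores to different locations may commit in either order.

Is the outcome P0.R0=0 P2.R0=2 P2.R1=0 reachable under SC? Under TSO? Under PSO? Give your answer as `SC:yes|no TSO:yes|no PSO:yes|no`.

SC:no TSO:no PSO:yes

outcome vector order: (P0.R0,P2.R0,P2.R1)
SC: 10 outcomes — {<0 0 0>; <0 0 1>; <0 0 2>; <0 2 1>; <0 2 2>; <2 0 0>; <2 0 1>; <2 0 2>; <2 2 1>; <2 2 2>}
TSO: 10 outcomes — {<0 0 0>; <0 0 1>; <0 0 2>; <0 2 1>; <0 2 2>; <2 0 0>; <2 0 1>; <2 0 2>; <2 2 1>; <2 2 2>}
PSO: 12 outcomes — {<0 0 0>; <0 0 1>; <0 0 2>; <0 2 0>; <0 2 1>; <0 2 2>; <2 0 0>; <2 0 1>; <2 0 2>; <2 2 0>; <2 2 1>; <2 2 2>}
target <0 2 0> ∈ {PSO}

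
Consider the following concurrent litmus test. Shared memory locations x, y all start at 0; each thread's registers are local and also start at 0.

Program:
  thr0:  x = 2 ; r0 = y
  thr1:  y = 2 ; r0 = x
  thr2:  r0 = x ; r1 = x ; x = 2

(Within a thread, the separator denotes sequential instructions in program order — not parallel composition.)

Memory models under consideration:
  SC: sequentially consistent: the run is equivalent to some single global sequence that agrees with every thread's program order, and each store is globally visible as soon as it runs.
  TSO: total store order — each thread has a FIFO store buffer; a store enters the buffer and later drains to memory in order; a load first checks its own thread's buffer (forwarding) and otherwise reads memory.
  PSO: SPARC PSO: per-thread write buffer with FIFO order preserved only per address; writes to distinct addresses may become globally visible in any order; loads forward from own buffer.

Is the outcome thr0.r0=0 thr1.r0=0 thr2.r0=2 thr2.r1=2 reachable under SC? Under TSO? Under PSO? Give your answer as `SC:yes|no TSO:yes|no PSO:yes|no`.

SC:no TSO:yes PSO:yes

outcome vector order: (thr0.r0,thr1.r0,thr2.r0,thr2.r1)
SC: 9 outcomes — {0/2/0/0 0/2/0/2 0/2/2/2 2/0/0/0 2/0/0/2 2/0/2/2 2/2/0/0 2/2/0/2 2/2/2/2}
TSO: 12 outcomes — {0/0/0/0 0/0/0/2 0/0/2/2 0/2/0/0 0/2/0/2 0/2/2/2 2/0/0/0 2/0/0/2 2/0/2/2 2/2/0/0 2/2/0/2 2/2/2/2}
PSO: 12 outcomes — {0/0/0/0 0/0/0/2 0/0/2/2 0/2/0/0 0/2/0/2 0/2/2/2 2/0/0/0 2/0/0/2 2/0/2/2 2/2/0/0 2/2/0/2 2/2/2/2}
target 0/0/2/2 ∈ {TSO,PSO}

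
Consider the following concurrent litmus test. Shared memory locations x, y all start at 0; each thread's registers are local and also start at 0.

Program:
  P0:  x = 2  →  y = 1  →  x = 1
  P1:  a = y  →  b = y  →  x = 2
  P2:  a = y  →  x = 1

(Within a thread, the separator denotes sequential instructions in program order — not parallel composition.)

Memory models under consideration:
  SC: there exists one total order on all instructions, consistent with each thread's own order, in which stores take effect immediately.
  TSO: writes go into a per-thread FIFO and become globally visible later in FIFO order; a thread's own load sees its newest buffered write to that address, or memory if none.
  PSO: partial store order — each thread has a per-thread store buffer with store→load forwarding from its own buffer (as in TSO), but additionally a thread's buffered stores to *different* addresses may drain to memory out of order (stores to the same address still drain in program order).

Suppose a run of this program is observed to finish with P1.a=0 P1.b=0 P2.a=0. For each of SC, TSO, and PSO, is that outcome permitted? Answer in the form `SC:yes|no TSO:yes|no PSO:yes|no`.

SC:yes TSO:yes PSO:yes

outcome vector order: (P1.a,P1.b,P2.a)
SC: 6 outcomes — {(0,0,0); (0,0,1); (0,1,0); (0,1,1); (1,1,0); (1,1,1)}
TSO: 6 outcomes — {(0,0,0); (0,0,1); (0,1,0); (0,1,1); (1,1,0); (1,1,1)}
PSO: 6 outcomes — {(0,0,0); (0,0,1); (0,1,0); (0,1,1); (1,1,0); (1,1,1)}
target (0,0,0) ∈ {SC,TSO,PSO}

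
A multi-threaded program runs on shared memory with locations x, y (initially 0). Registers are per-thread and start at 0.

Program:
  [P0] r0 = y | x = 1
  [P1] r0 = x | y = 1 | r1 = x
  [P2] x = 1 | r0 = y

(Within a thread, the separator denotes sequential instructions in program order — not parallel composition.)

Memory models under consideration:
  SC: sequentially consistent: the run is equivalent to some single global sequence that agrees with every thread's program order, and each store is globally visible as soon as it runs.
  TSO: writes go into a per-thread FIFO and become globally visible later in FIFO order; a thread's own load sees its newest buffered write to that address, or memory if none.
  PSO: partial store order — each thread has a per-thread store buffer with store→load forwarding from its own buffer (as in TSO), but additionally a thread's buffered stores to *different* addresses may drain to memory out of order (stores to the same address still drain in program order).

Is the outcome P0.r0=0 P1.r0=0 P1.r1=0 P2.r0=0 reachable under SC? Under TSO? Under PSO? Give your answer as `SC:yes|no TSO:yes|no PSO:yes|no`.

outcome vector order: (P0.r0,P1.r0,P1.r1,P2.r0)
SC: 10 outcomes — {<0 0 0 1>; <0 0 1 0>; <0 0 1 1>; <0 1 1 0>; <0 1 1 1>; <1 0 0 1>; <1 0 1 0>; <1 0 1 1>; <1 1 1 0>; <1 1 1 1>}
TSO: 12 outcomes — {<0 0 0 0>; <0 0 0 1>; <0 0 1 0>; <0 0 1 1>; <0 1 1 0>; <0 1 1 1>; <1 0 0 0>; <1 0 0 1>; <1 0 1 0>; <1 0 1 1>; <1 1 1 0>; <1 1 1 1>}
PSO: 12 outcomes — {<0 0 0 0>; <0 0 0 1>; <0 0 1 0>; <0 0 1 1>; <0 1 1 0>; <0 1 1 1>; <1 0 0 0>; <1 0 0 1>; <1 0 1 0>; <1 0 1 1>; <1 1 1 0>; <1 1 1 1>}
target <0 0 0 0> ∈ {TSO,PSO}

SC:no TSO:yes PSO:yes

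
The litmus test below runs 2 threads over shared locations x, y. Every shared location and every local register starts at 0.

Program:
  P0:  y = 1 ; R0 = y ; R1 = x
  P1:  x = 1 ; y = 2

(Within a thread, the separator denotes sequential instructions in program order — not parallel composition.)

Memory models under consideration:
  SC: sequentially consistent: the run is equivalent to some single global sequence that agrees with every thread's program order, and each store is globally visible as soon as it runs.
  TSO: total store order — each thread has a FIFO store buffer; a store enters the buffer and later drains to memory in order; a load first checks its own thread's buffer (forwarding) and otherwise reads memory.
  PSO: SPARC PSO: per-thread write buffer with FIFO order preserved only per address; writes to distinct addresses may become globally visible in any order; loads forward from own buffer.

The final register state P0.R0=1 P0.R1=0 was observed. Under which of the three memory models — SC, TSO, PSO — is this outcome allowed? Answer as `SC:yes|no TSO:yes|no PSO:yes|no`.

outcome vector order: (P0.R0,P0.R1)
under SC → 1/0, 1/1, 2/1
under TSO → 1/0, 1/1, 2/1
under PSO → 1/0, 1/1, 2/0, 2/1
target 1/0 ∈ {SC,TSO,PSO}

SC:yes TSO:yes PSO:yes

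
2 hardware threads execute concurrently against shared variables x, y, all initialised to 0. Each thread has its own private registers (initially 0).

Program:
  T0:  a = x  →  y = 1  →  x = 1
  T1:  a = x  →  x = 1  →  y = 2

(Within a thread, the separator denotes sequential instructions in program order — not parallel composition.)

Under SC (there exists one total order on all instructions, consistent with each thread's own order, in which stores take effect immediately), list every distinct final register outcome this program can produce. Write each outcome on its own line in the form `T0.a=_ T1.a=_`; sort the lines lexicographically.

outcome vector order: (T0.a,T1.a)
|SC outcomes| = 3

T0.a=0 T1.a=0
T0.a=0 T1.a=1
T0.a=1 T1.a=0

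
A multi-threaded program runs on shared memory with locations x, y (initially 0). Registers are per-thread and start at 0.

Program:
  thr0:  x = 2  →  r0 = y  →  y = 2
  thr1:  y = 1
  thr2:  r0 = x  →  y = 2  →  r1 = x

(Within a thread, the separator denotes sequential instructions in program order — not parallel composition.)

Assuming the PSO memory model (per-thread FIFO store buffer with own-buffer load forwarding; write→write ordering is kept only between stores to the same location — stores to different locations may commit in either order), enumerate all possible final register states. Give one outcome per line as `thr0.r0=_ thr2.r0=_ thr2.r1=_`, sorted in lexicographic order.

thr0.r0=0 thr2.r0=0 thr2.r1=0
thr0.r0=0 thr2.r0=0 thr2.r1=2
thr0.r0=0 thr2.r0=2 thr2.r1=2
thr0.r0=1 thr2.r0=0 thr2.r1=0
thr0.r0=1 thr2.r0=0 thr2.r1=2
thr0.r0=1 thr2.r0=2 thr2.r1=2
thr0.r0=2 thr2.r0=0 thr2.r1=0
thr0.r0=2 thr2.r0=0 thr2.r1=2
thr0.r0=2 thr2.r0=2 thr2.r1=2

outcome vector order: (thr0.r0,thr2.r0,thr2.r1)
|PSO outcomes| = 9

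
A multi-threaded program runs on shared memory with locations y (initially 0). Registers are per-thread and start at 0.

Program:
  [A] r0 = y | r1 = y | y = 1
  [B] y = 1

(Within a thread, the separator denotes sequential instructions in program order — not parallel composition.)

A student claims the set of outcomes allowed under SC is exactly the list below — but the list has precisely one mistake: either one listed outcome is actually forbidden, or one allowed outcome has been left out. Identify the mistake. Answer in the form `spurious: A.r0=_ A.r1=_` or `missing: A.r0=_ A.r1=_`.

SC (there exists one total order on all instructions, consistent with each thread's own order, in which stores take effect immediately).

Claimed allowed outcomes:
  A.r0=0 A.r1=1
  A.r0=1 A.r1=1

missing: A.r0=0 A.r1=0

outcome vector order: (A.r0,A.r1)
[SC] allowed = {<0 0> <0 1> <1 1>}
SC∖claimed = {<0 0>}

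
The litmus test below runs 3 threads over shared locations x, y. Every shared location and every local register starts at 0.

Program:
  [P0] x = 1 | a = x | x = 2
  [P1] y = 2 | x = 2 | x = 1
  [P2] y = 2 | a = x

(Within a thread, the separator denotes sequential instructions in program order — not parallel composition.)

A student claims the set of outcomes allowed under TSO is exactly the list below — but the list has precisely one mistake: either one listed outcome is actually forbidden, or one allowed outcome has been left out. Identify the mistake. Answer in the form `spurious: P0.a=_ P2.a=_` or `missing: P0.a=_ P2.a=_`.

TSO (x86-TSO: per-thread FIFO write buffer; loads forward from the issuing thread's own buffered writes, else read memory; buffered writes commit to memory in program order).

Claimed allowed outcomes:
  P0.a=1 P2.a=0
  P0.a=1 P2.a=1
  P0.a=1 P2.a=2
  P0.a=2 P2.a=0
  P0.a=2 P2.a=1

outcome vector order: (P0.a,P2.a)
TSO (6): 1/0 1/1 1/2 2/0 2/1 2/2
TSO∖claimed = {2/2}

missing: P0.a=2 P2.a=2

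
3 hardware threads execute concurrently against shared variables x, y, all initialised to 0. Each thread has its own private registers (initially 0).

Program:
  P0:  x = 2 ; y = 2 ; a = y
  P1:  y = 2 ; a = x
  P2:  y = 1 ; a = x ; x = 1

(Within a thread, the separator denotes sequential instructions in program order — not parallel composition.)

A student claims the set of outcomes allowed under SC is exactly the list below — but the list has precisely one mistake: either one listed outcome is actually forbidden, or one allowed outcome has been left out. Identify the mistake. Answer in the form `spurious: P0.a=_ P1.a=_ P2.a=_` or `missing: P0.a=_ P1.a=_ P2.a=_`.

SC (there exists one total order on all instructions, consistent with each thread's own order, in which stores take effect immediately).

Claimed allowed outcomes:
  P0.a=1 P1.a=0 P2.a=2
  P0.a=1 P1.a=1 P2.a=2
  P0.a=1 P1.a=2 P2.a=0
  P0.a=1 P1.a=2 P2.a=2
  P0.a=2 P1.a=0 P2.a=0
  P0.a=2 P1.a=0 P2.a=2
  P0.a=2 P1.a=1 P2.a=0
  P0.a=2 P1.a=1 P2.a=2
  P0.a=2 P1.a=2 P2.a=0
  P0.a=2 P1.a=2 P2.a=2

spurious: P0.a=1 P1.a=2 P2.a=0

outcome vector order: (P0.a,P1.a,P2.a)
SC (9): (1,0,2), (1,1,2), (1,2,2), (2,0,0), (2,0,2), (2,1,0), (2,1,2), (2,2,0), (2,2,2)
claimed∖SC = {(1,2,0)}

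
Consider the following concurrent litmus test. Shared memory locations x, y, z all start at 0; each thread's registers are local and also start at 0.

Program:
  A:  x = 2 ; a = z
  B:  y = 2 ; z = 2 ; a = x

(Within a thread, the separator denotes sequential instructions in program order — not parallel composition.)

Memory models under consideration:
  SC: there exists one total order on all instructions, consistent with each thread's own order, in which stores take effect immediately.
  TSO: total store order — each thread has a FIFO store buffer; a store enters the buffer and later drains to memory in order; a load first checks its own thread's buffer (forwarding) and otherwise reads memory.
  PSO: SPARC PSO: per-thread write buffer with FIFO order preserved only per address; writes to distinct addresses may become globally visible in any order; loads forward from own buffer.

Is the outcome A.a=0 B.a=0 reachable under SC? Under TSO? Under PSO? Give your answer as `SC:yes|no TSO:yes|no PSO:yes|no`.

SC:no TSO:yes PSO:yes

outcome vector order: (A.a,B.a)
under SC → (0,2), (2,0), (2,2)
under TSO → (0,0), (0,2), (2,0), (2,2)
under PSO → (0,0), (0,2), (2,0), (2,2)
target (0,0) ∈ {TSO,PSO}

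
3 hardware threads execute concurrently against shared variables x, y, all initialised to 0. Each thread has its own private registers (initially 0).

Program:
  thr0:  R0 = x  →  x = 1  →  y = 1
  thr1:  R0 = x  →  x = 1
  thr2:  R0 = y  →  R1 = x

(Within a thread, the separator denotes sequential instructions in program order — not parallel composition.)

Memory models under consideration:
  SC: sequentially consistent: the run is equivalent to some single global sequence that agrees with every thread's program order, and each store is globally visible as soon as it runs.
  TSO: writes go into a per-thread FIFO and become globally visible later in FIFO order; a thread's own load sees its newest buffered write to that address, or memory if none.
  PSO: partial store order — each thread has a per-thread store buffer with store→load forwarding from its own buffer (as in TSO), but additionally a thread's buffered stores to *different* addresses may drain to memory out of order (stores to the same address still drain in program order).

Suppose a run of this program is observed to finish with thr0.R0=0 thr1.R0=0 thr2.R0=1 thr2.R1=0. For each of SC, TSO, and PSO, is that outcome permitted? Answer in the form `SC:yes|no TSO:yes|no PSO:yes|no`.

outcome vector order: (thr0.R0,thr1.R0,thr2.R0,thr2.R1)
SC (9): 0/0/0/0; 0/0/0/1; 0/0/1/1; 0/1/0/0; 0/1/0/1; 0/1/1/1; 1/0/0/0; 1/0/0/1; 1/0/1/1
TSO (9): 0/0/0/0; 0/0/0/1; 0/0/1/1; 0/1/0/0; 0/1/0/1; 0/1/1/1; 1/0/0/0; 1/0/0/1; 1/0/1/1
PSO (11): 0/0/0/0; 0/0/0/1; 0/0/1/0; 0/0/1/1; 0/1/0/0; 0/1/0/1; 0/1/1/0; 0/1/1/1; 1/0/0/0; 1/0/0/1; 1/0/1/1
target 0/0/1/0 ∈ {PSO}

SC:no TSO:no PSO:yes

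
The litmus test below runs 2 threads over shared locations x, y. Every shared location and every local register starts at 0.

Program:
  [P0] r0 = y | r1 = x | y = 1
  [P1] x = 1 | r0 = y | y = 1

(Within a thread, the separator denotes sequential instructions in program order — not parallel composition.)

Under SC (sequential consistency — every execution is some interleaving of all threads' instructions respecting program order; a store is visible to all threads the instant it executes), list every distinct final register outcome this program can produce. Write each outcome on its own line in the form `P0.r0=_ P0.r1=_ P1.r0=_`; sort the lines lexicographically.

P0.r0=0 P0.r1=0 P1.r0=0
P0.r0=0 P0.r1=0 P1.r0=1
P0.r0=0 P0.r1=1 P1.r0=0
P0.r0=0 P0.r1=1 P1.r0=1
P0.r0=1 P0.r1=1 P1.r0=0

outcome vector order: (P0.r0,P0.r1,P1.r0)
|SC outcomes| = 5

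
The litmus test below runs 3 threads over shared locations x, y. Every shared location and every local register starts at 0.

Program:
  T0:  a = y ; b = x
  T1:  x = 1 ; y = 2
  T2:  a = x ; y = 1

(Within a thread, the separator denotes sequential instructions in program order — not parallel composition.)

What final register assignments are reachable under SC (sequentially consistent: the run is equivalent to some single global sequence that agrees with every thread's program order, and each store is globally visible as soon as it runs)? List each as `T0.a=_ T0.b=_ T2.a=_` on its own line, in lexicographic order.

T0.a=0 T0.b=0 T2.a=0
T0.a=0 T0.b=0 T2.a=1
T0.a=0 T0.b=1 T2.a=0
T0.a=0 T0.b=1 T2.a=1
T0.a=1 T0.b=0 T2.a=0
T0.a=1 T0.b=1 T2.a=0
T0.a=1 T0.b=1 T2.a=1
T0.a=2 T0.b=1 T2.a=0
T0.a=2 T0.b=1 T2.a=1

outcome vector order: (T0.a,T0.b,T2.a)
|SC outcomes| = 9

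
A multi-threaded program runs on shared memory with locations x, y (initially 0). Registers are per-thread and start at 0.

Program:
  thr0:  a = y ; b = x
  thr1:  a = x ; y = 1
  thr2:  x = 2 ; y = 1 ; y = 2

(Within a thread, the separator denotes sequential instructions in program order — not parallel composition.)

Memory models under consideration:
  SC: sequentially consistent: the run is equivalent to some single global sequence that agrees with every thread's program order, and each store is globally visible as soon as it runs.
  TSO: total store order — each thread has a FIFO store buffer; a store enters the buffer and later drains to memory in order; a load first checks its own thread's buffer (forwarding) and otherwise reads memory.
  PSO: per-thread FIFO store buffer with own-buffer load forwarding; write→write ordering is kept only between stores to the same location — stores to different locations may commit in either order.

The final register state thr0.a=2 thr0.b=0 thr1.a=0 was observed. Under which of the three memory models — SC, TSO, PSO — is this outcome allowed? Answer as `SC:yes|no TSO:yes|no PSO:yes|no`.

outcome vector order: (thr0.a,thr0.b,thr1.a)
SC: 9 outcomes — {000, 002, 020, 022, 100, 120, 122, 220, 222}
TSO: 9 outcomes — {000, 002, 020, 022, 100, 120, 122, 220, 222}
PSO: 12 outcomes — {000, 002, 020, 022, 100, 102, 120, 122, 200, 202, 220, 222}
target 200 ∈ {PSO}

SC:no TSO:no PSO:yes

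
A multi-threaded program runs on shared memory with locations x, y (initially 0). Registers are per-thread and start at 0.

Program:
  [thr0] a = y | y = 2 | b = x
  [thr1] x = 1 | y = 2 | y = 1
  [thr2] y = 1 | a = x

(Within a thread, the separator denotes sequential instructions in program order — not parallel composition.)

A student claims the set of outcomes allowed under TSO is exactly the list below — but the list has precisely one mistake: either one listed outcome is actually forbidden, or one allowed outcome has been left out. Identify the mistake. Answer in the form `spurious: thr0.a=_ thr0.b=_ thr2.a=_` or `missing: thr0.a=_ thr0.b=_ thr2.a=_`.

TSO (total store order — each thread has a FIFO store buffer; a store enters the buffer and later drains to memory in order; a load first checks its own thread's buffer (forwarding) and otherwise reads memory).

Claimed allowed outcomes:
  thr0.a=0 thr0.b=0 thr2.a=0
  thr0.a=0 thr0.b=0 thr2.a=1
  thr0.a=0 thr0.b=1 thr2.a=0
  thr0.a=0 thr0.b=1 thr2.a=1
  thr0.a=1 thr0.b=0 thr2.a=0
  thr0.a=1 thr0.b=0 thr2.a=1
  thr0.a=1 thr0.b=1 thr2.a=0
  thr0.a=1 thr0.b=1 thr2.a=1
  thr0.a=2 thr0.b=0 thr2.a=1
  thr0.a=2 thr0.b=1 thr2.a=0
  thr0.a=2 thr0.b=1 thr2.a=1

spurious: thr0.a=2 thr0.b=0 thr2.a=1

outcome vector order: (thr0.a,thr0.b,thr2.a)
under TSO → 0/0/0; 0/0/1; 0/1/0; 0/1/1; 1/0/0; 1/0/1; 1/1/0; 1/1/1; 2/1/0; 2/1/1
claimed∖TSO = {2/0/1}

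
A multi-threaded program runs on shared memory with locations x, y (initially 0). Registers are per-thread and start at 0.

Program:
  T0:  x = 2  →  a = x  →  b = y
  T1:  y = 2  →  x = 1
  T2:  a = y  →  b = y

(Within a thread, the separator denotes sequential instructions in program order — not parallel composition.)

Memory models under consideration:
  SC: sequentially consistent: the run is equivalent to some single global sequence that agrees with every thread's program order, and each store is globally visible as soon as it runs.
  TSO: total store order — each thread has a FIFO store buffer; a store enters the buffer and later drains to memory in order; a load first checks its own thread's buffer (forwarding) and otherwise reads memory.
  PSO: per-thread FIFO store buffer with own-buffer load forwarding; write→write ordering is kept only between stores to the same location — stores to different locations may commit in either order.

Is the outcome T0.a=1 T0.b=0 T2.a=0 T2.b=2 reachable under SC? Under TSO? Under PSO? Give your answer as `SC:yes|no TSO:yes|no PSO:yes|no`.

outcome vector order: (T0.a,T0.b,T2.a,T2.b)
[SC] allowed = {<1 2 0 0>, <1 2 0 2>, <1 2 2 2>, <2 0 0 0>, <2 0 0 2>, <2 0 2 2>, <2 2 0 0>, <2 2 0 2>, <2 2 2 2>}
[TSO] allowed = {<1 2 0 0>, <1 2 0 2>, <1 2 2 2>, <2 0 0 0>, <2 0 0 2>, <2 0 2 2>, <2 2 0 0>, <2 2 0 2>, <2 2 2 2>}
[PSO] allowed = {<1 0 0 0>, <1 0 0 2>, <1 0 2 2>, <1 2 0 0>, <1 2 0 2>, <1 2 2 2>, <2 0 0 0>, <2 0 0 2>, <2 0 2 2>, <2 2 0 0>, <2 2 0 2>, <2 2 2 2>}
target <1 0 0 2> ∈ {PSO}

SC:no TSO:no PSO:yes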